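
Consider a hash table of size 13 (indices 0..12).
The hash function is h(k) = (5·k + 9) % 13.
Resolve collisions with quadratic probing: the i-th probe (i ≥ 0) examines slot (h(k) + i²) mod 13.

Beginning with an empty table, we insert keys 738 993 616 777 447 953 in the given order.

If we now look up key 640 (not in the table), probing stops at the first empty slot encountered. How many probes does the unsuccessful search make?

3

Insert 738: h=7, slot 7 empty -> index 7.
Insert 993: h=8, slot 8 empty -> index 8.
Insert 616: h=8, slot 8 occupied -> index 9.
Insert 777: h=7, slots 7,8 occupied -> index 11.
Insert 447: h=8, slots 8,9 occupied -> index 12.
Insert 953: h=3, slot 3 empty -> index 3.
Table: [., ., ., 953, ., ., ., 738, 993, 616, ., 777, 447]
Lookup 640: h=11, probe 11,12,2 → slot 2 empty, not found.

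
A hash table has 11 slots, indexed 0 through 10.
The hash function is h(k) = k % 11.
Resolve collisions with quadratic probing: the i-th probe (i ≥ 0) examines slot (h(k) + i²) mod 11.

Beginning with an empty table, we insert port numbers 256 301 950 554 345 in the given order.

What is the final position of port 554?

8

256: h=3 => slot 3
301: h=4 => slot 4
950: h=4, probe 4,5 => slot 5
554: h=4, probe 4,5,8 => slot 8
345: h=4, probe 4,5,8,2 => slot 2
Table: [., ., 345, 256, 301, 950, ., ., 554, ., .]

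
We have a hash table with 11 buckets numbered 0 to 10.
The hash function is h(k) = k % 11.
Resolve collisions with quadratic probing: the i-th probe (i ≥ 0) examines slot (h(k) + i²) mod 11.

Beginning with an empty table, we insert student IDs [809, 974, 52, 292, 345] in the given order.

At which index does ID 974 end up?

7

809: h=6 -> slot 6
974: h=6, probe 6,7 -> slot 7
52: h=8 -> slot 8
292: h=6, probe 6,7,10 -> slot 10
345: h=4 -> slot 4
Table: [., ., ., ., 345, ., 809, 974, 52, ., 292]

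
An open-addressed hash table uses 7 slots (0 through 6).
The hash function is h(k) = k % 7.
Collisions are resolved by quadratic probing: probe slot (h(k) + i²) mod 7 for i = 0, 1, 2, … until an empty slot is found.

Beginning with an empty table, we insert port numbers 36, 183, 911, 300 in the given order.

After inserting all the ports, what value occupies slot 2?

36 hashes to 1; slot 1 is free -> place at 1.
183 hashes to 1; 1 taken -> place at 2.
911 hashes to 1; 1,2 taken -> place at 5.
300 hashes to 6; slot 6 is free -> place at 6.
Table: [-, 36, 183, -, -, 911, 300]

183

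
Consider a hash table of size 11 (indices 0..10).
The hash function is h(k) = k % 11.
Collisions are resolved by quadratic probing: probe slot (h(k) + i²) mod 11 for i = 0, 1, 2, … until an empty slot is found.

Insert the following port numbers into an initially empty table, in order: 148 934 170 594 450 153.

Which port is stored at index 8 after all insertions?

148 hashes to 5; slot 5 is free -> place at 5.
934 hashes to 10; slot 10 is free -> place at 10.
170 hashes to 5; 5 taken -> place at 6.
594 hashes to 0; slot 0 is free -> place at 0.
450 hashes to 10; 10,0 taken -> place at 3.
153 hashes to 10; 10,0,3 taken -> place at 8.
Table: [594, ., ., 450, ., 148, 170, ., 153, ., 934]

153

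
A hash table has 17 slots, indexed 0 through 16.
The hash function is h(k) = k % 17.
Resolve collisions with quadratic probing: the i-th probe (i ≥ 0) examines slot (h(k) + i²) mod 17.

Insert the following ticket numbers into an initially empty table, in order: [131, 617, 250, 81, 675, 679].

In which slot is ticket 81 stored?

131 hashes to 12; slot 12 is free → place at 12.
617 hashes to 5; slot 5 is free → place at 5.
250 hashes to 12; 12 taken → place at 13.
81 hashes to 13; 13 taken → place at 14.
675 hashes to 12; 12,13 taken → place at 16.
679 hashes to 16; 16 taken → place at 0.
Table: [679, ∅, ∅, ∅, ∅, 617, ∅, ∅, ∅, ∅, ∅, ∅, 131, 250, 81, ∅, 675]

14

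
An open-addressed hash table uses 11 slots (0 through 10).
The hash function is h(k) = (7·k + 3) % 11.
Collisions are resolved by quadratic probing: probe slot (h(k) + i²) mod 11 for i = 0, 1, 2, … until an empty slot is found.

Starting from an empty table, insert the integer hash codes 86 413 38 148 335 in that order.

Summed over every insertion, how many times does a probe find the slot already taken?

3

Insert 86: h=0, slot 0 empty => index 0.
Insert 413: h=1, slot 1 empty => index 1.
Insert 38: h=5, slot 5 empty => index 5.
Insert 148: h=5, slot 5 occupied => index 6.
Insert 335: h=5, slots 5,6 occupied => index 9.
Table: [86, 413, ., ., ., 38, 148, ., ., 335, .]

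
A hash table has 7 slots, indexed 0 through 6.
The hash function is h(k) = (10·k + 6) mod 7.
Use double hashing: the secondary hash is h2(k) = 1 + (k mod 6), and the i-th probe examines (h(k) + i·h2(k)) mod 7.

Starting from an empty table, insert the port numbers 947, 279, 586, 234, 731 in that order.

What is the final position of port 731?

6

Insert 947: h=5, slot 5 empty -> index 5.
Insert 279: h=3, slot 3 empty -> index 3.
Insert 586: h=0, slot 0 empty -> index 0.
Insert 234: h=1, slot 1 empty -> index 1.
Insert 731: h=1, h2=6, slots 1,0 occupied -> index 6.
Table: [586, 234, _, 279, _, 947, 731]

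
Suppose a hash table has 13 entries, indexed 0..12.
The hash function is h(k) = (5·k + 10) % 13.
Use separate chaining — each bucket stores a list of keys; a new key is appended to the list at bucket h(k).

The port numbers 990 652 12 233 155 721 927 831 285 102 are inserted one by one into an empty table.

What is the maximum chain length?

990 -> bucket 7
652 -> bucket 7 (collision)
12 -> bucket 5
233 -> bucket 5 (collision)
155 -> bucket 5 (collision)
721 -> bucket 1
927 -> bucket 4
831 -> bucket 5 (collision)
285 -> bucket 5 (collision)
102 -> bucket 0
Final buckets:
0: 102
1: 721
2: —
3: —
4: 927
5: 12 -> 233 -> 155 -> 831 -> 285
6: —
7: 990 -> 652
8: —
9: —
10: —
11: —
12: —

5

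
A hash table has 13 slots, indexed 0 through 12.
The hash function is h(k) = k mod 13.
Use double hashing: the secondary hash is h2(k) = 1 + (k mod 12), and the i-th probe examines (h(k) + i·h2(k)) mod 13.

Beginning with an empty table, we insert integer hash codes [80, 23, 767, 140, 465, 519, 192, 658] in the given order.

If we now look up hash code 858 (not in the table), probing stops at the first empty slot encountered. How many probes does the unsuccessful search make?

3

80 hashes to 2; slot 2 is free => place at 2.
23 hashes to 10; slot 10 is free => place at 10.
767 hashes to 0; slot 0 is free => place at 0.
140 hashes to 10, h2=9; 10 taken => place at 6.
465 hashes to 10, h2=10; 10 taken => place at 7.
519 hashes to 12; slot 12 is free => place at 12.
192 hashes to 10, h2=1; 10 taken => place at 11.
658 hashes to 8; slot 8 is free => place at 8.
Table: [767, ∅, 80, ∅, ∅, ∅, 140, 465, 658, ∅, 23, 192, 519]
Lookup 858: h=0, h2=7, probe 0,7,1 → slot 1 empty, not found.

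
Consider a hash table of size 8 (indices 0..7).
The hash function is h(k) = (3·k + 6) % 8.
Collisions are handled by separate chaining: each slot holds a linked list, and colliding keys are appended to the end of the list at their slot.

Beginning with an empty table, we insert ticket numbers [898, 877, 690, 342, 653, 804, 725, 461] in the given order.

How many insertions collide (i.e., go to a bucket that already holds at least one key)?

Insert 898: h=4, bucket 4 empty -> new chain.
Insert 877: h=5, bucket 5 empty -> new chain.
Insert 690: h=4, bucket 4 nonempty -> append to chain.
Insert 342: h=0, bucket 0 empty -> new chain.
Insert 653: h=5, bucket 5 nonempty -> append to chain.
Insert 804: h=2, bucket 2 empty -> new chain.
Insert 725: h=5, bucket 5 nonempty -> append to chain.
Insert 461: h=5, bucket 5 nonempty -> append to chain.
Final buckets:
0: 342
1: -
2: 804
3: -
4: 898 -> 690
5: 877 -> 653 -> 725 -> 461
6: -
7: -

4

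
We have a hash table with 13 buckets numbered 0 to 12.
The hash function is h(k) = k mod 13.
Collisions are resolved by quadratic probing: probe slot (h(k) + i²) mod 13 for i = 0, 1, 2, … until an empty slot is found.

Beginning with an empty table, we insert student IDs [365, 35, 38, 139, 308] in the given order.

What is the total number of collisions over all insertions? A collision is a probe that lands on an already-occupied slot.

365 hashes to 1; slot 1 is free -> place at 1.
35 hashes to 9; slot 9 is free -> place at 9.
38 hashes to 12; slot 12 is free -> place at 12.
139 hashes to 9; 9 taken -> place at 10.
308 hashes to 9; 9,10 taken -> place at 0.
Table: [308, 365, -, -, -, -, -, -, -, 35, 139, -, 38]

3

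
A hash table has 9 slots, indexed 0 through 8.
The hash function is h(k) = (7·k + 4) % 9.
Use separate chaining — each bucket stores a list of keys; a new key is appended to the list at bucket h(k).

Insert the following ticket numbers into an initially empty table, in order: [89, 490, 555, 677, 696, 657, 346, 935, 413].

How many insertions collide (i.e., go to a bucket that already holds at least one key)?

3

89 → bucket 6
490 → bucket 5
555 → bucket 1
677 → bucket 0
696 → bucket 7
657 → bucket 4
346 → bucket 5 (collision)
935 → bucket 6 (collision)
413 → bucket 6 (collision)
Final buckets:
0: 677
1: 555
2: _
3: _
4: 657
5: 490 -> 346
6: 89 -> 935 -> 413
7: 696
8: _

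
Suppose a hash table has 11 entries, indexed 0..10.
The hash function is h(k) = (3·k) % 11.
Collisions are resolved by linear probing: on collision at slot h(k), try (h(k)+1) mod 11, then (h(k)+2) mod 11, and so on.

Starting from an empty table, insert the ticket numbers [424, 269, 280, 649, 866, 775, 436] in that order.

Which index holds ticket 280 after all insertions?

5

Insert 424: h=7, slot 7 empty => index 7.
Insert 269: h=4, slot 4 empty => index 4.
Insert 280: h=4, slot 4 occupied => index 5.
Insert 649: h=0, slot 0 empty => index 0.
Insert 866: h=2, slot 2 empty => index 2.
Insert 775: h=4, slots 4,5 occupied => index 6.
Insert 436: h=10, slot 10 empty => index 10.
Table: [649, ∅, 866, ∅, 269, 280, 775, 424, ∅, ∅, 436]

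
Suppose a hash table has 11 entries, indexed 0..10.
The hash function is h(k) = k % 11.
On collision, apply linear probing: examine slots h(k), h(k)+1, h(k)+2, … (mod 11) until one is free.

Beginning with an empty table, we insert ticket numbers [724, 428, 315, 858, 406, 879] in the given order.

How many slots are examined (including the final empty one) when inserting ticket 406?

3

724: h=9 → slot 9
428: h=10 → slot 10
315: h=7 → slot 7
858: h=0 → slot 0
406: h=10, probe 10,0,1 → slot 1
879: h=10, probe 10,0,1,2 → slot 2
Table: [858, 406, 879, —, —, —, —, 315, —, 724, 428]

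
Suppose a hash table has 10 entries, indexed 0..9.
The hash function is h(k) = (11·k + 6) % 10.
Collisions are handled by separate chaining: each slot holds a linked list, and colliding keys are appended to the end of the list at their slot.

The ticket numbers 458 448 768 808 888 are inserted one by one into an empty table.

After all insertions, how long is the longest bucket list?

5

458 → bucket 4
448 → bucket 4 (collision)
768 → bucket 4 (collision)
808 → bucket 4 (collision)
888 → bucket 4 (collision)
Final buckets:
0: —
1: —
2: —
3: —
4: 458 -> 448 -> 768 -> 808 -> 888
5: —
6: —
7: —
8: —
9: —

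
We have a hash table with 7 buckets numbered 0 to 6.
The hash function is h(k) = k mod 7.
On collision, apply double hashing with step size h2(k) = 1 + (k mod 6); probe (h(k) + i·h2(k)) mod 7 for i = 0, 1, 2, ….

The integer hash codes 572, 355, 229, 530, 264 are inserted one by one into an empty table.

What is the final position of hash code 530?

572: h=5 => slot 5
355: h=5, h2=2, probe 5,0 => slot 0
229: h=5, h2=2, probe 5,0,2 => slot 2
530: h=5, h2=3, probe 5,1 => slot 1
264: h=5, h2=1, probe 5,6 => slot 6
Table: [355, 530, 229, ∅, ∅, 572, 264]

1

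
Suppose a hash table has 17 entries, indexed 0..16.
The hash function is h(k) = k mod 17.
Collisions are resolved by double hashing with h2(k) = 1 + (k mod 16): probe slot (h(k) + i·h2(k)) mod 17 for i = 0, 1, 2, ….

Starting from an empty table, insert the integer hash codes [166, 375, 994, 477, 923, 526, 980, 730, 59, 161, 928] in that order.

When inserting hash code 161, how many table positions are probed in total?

Insert 166: h=13, slot 13 empty => index 13.
Insert 375: h=1, slot 1 empty => index 1.
Insert 994: h=8, slot 8 empty => index 8.
Insert 477: h=1, h2=14, slot 1 occupied => index 15.
Insert 923: h=5, slot 5 empty => index 5.
Insert 526: h=16, slot 16 empty => index 16.
Insert 980: h=11, slot 11 empty => index 11.
Insert 730: h=16, h2=11, slot 16 occupied => index 10.
Insert 59: h=8, h2=12, slot 8 occupied => index 3.
Insert 161: h=8, h2=2, slots 8,10 occupied => index 12.
Insert 928: h=10, h2=1, slots 10,11,12,13 occupied => index 14.
Table: [∅, 375, ∅, 59, ∅, 923, ∅, ∅, 994, ∅, 730, 980, 161, 166, 928, 477, 526]

3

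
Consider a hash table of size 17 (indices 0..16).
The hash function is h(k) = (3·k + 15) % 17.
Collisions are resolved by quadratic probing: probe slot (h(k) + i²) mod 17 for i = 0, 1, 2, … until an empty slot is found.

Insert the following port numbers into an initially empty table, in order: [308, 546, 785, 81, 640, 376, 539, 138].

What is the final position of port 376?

308 hashes to 4; slot 4 is free -> place at 4.
546 hashes to 4; 4 taken -> place at 5.
785 hashes to 7; slot 7 is free -> place at 7.
81 hashes to 3; slot 3 is free -> place at 3.
640 hashes to 14; slot 14 is free -> place at 14.
376 hashes to 4; 4,5 taken -> place at 8.
539 hashes to 0; slot 0 is free -> place at 0.
138 hashes to 4; 4,5,8 taken -> place at 13.
Table: [539, —, —, 81, 308, 546, —, 785, 376, —, —, —, —, 138, 640, —, —]

8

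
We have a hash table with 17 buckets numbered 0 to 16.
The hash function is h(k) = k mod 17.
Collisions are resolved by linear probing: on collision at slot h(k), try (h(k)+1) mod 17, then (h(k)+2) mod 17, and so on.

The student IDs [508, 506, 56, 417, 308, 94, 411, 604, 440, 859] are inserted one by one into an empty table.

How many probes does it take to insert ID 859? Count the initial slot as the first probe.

Insert 508: h=15, slot 15 empty -> index 15.
Insert 506: h=13, slot 13 empty -> index 13.
Insert 56: h=5, slot 5 empty -> index 5.
Insert 417: h=9, slot 9 empty -> index 9.
Insert 308: h=2, slot 2 empty -> index 2.
Insert 94: h=9, slot 9 occupied -> index 10.
Insert 411: h=3, slot 3 empty -> index 3.
Insert 604: h=9, slots 9,10 occupied -> index 11.
Insert 440: h=15, slot 15 occupied -> index 16.
Insert 859: h=9, slots 9,10,11 occupied -> index 12.
Table: [-, -, 308, 411, -, 56, -, -, -, 417, 94, 604, 859, 506, -, 508, 440]

4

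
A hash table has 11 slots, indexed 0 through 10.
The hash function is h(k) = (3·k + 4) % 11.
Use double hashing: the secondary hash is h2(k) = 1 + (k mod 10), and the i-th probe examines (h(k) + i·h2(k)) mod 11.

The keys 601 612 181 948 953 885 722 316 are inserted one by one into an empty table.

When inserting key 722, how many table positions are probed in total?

4

601: h=3 => slot 3
612: h=3, h2=3, probe 3,6 => slot 6
181: h=8 => slot 8
948: h=10 => slot 10
953: h=3, h2=4, probe 3,7 => slot 7
885: h=8, h2=6, probe 8,3,9 => slot 9
722: h=3, h2=3, probe 3,6,9,1 => slot 1
316: h=6, h2=7, probe 6,2 => slot 2
Table: [-, 722, 316, 601, -, -, 612, 953, 181, 885, 948]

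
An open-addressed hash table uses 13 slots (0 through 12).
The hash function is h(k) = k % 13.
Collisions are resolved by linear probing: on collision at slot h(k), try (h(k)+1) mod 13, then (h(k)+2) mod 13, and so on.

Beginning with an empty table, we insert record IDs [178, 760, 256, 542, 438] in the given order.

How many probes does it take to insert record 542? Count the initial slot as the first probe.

178: h=9 → slot 9
760: h=6 → slot 6
256: h=9, probe 9,10 → slot 10
542: h=9, probe 9,10,11 → slot 11
438: h=9, probe 9,10,11,12 → slot 12
Table: [_, _, _, _, _, _, 760, _, _, 178, 256, 542, 438]

3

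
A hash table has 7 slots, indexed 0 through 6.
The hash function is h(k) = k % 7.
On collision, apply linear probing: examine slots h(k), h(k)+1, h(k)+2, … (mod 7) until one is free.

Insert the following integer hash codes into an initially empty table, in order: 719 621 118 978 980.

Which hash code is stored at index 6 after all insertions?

621

719: h=5 → slot 5
621: h=5, probe 5,6 → slot 6
118: h=6, probe 6,0 → slot 0
978: h=5, probe 5,6,0,1 → slot 1
980: h=0, probe 0,1,2 → slot 2
Table: [118, 978, 980, —, —, 719, 621]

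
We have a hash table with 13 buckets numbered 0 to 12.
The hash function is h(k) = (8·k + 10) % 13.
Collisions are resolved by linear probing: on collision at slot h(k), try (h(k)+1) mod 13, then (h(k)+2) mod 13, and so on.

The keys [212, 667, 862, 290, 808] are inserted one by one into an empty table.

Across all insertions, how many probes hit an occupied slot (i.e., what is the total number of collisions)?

Insert 212: h=3, slot 3 empty → index 3.
Insert 667: h=3, slot 3 occupied → index 4.
Insert 862: h=3, slots 3,4 occupied → index 5.
Insert 290: h=3, slots 3,4,5 occupied → index 6.
Insert 808: h=0, slot 0 empty → index 0.
Table: [808, -, -, 212, 667, 862, 290, -, -, -, -, -, -]

6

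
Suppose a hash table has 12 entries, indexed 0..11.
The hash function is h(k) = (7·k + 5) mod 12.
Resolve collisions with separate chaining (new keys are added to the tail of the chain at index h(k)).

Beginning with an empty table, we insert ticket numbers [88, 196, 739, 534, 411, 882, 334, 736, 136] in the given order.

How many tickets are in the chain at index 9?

4

88 → bucket 9
196 → bucket 9 (collision)
739 → bucket 6
534 → bucket 11
411 → bucket 2
882 → bucket 11 (collision)
334 → bucket 3
736 → bucket 9 (collision)
136 → bucket 9 (collision)
Final buckets:
0: .
1: .
2: 411
3: 334
4: .
5: .
6: 739
7: .
8: .
9: 88 -> 196 -> 736 -> 136
10: .
11: 534 -> 882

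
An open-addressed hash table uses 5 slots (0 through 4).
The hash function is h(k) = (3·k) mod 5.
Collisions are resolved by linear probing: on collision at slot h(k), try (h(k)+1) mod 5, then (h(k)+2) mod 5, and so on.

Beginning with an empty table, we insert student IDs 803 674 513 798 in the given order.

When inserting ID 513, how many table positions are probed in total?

803: h=4 -> slot 4
674: h=2 -> slot 2
513: h=4, probe 4,0 -> slot 0
798: h=4, probe 4,0,1 -> slot 1
Table: [513, 798, 674, -, 803]

2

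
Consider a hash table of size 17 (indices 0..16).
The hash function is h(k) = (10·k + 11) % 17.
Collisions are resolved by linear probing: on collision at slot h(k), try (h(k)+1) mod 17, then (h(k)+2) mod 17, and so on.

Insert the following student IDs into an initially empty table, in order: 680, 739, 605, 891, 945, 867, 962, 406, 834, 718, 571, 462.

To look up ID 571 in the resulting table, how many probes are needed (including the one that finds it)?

Insert 680: h=11, slot 11 empty -> index 11.
Insert 739: h=6, slot 6 empty -> index 6.
Insert 605: h=9, slot 9 empty -> index 9.
Insert 891: h=13, slot 13 empty -> index 13.
Insert 945: h=9, slot 9 occupied -> index 10.
Insert 867: h=11, slot 11 occupied -> index 12.
Insert 962: h=9, slots 9,10,11,12,13 occupied -> index 14.
Insert 406: h=8, slot 8 empty -> index 8.
Insert 834: h=4, slot 4 empty -> index 4.
Insert 718: h=0, slot 0 empty -> index 0.
Insert 571: h=9, slots 9,10,11,12,13,14 occupied -> index 15.
Insert 462: h=7, slot 7 empty -> index 7.
Table: [718, —, —, —, 834, —, 739, 462, 406, 605, 945, 680, 867, 891, 962, 571, —]
Lookup 571: h=9, probe 9,10,11,12,13,14,15 → found at 15.

7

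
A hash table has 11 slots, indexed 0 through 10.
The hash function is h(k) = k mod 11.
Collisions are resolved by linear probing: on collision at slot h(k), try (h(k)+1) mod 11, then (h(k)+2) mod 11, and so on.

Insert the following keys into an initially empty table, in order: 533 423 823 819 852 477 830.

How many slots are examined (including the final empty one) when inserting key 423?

2

533: h=5 -> slot 5
423: h=5, probe 5,6 -> slot 6
823: h=9 -> slot 9
819: h=5, probe 5,6,7 -> slot 7
852: h=5, probe 5,6,7,8 -> slot 8
477: h=4 -> slot 4
830: h=5, probe 5,6,7,8,9,10 -> slot 10
Table: [., ., ., ., 477, 533, 423, 819, 852, 823, 830]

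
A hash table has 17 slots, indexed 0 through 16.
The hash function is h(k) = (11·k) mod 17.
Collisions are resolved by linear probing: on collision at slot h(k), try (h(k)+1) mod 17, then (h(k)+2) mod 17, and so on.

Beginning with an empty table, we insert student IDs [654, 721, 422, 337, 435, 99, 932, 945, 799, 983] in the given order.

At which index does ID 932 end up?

5

Insert 654: h=3, slot 3 empty → index 3.
Insert 721: h=9, slot 9 empty → index 9.
Insert 422: h=1, slot 1 empty → index 1.
Insert 337: h=1, slot 1 occupied → index 2.
Insert 435: h=8, slot 8 empty → index 8.
Insert 99: h=1, slots 1,2,3 occupied → index 4.
Insert 932: h=1, slots 1,2,3,4 occupied → index 5.
Insert 945: h=8, slots 8,9 occupied → index 10.
Insert 799: h=0, slot 0 empty → index 0.
Insert 983: h=1, slots 1,2,3,4,5 occupied → index 6.
Table: [799, 422, 337, 654, 99, 932, 983, ., 435, 721, 945, ., ., ., ., ., .]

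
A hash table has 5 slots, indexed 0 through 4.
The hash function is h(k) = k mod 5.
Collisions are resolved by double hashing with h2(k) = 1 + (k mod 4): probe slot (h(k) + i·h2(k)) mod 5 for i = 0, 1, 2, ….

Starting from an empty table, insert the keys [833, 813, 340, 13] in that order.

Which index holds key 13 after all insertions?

2

Insert 833: h=3, slot 3 empty => index 3.
Insert 813: h=3, h2=2, slot 3 occupied => index 0.
Insert 340: h=0, h2=1, slot 0 occupied => index 1.
Insert 13: h=3, h2=2, slots 3,0 occupied => index 2.
Table: [813, 340, 13, 833, —]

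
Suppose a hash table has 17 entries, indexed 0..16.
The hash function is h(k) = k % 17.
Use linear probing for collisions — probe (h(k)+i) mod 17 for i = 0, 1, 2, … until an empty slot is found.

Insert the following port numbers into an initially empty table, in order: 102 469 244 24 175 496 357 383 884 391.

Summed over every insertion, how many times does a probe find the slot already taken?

Insert 102: h=0, slot 0 empty → index 0.
Insert 469: h=10, slot 10 empty → index 10.
Insert 244: h=6, slot 6 empty → index 6.
Insert 24: h=7, slot 7 empty → index 7.
Insert 175: h=5, slot 5 empty → index 5.
Insert 496: h=3, slot 3 empty → index 3.
Insert 357: h=0, slot 0 occupied → index 1.
Insert 383: h=9, slot 9 empty → index 9.
Insert 884: h=0, slots 0,1 occupied → index 2.
Insert 391: h=0, slots 0,1,2,3 occupied → index 4.
Table: [102, 357, 884, 496, 391, 175, 244, 24, —, 383, 469, —, —, —, —, —, —]

7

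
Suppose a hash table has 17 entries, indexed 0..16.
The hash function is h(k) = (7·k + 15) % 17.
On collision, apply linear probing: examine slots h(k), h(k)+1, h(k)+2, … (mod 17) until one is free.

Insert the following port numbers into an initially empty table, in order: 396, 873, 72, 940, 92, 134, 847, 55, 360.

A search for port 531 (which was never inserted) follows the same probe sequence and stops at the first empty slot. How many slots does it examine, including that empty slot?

Insert 396: h=16, slot 16 empty → index 16.
Insert 873: h=6, slot 6 empty → index 6.
Insert 72: h=9, slot 9 empty → index 9.
Insert 940: h=16, slot 16 occupied → index 0.
Insert 92: h=13, slot 13 empty → index 13.
Insert 134: h=1, slot 1 empty → index 1.
Insert 847: h=11, slot 11 empty → index 11.
Insert 55: h=9, slot 9 occupied → index 10.
Insert 360: h=2, slot 2 empty → index 2.
Table: [940, 134, 360, -, -, -, 873, -, -, 72, 55, 847, -, 92, -, -, 396]
Lookup 531: h=9, probe 9,10,11,12 → slot 12 empty, not found.

4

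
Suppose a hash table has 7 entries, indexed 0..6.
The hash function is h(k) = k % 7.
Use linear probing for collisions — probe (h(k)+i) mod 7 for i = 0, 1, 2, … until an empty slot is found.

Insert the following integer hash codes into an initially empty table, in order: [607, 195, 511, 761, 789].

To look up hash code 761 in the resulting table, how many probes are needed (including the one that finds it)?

4

607 hashes to 5; slot 5 is free => place at 5.
195 hashes to 6; slot 6 is free => place at 6.
511 hashes to 0; slot 0 is free => place at 0.
761 hashes to 5; 5,6,0 taken => place at 1.
789 hashes to 5; 5,6,0,1 taken => place at 2.
Table: [511, 761, 789, -, -, 607, 195]
Lookup 761: h=5, probe 5,6,0,1 → found at 1.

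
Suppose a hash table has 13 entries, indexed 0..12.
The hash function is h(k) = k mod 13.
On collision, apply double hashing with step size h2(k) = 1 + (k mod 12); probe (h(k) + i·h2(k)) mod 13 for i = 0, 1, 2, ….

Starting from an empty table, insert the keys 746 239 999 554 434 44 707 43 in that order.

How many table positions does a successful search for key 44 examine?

3

746 hashes to 5; slot 5 is free → place at 5.
239 hashes to 5, h2=12; 5 taken → place at 4.
999 hashes to 11; slot 11 is free → place at 11.
554 hashes to 8; slot 8 is free → place at 8.
434 hashes to 5, h2=3; 5,8,11 taken → place at 1.
44 hashes to 5, h2=9; 5,1 taken → place at 10.
707 hashes to 5, h2=12; 5,4 taken → place at 3.
43 hashes to 4, h2=8; 4 taken → place at 12.
Table: [-, 434, -, 707, 239, 746, -, -, 554, -, 44, 999, 43]
Lookup 44: h=5, h2=9, probe 5,1,10 → found at 10.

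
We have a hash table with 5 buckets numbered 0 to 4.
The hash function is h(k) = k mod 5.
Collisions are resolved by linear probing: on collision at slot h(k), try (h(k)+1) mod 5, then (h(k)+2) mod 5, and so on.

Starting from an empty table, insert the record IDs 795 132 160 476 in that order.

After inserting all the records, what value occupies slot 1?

795: h=0 → slot 0
132: h=2 → slot 2
160: h=0, probe 0,1 → slot 1
476: h=1, probe 1,2,3 → slot 3
Table: [795, 160, 132, 476, —]

160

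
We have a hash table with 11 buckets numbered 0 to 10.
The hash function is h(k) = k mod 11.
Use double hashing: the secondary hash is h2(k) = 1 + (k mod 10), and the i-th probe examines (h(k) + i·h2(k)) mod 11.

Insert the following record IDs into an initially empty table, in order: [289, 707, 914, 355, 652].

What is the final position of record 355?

9

Insert 289: h=3, slot 3 empty → index 3.
Insert 707: h=3, h2=8, slot 3 occupied → index 0.
Insert 914: h=1, slot 1 empty → index 1.
Insert 355: h=3, h2=6, slot 3 occupied → index 9.
Insert 652: h=3, h2=3, slot 3 occupied → index 6.
Table: [707, 914, —, 289, —, —, 652, —, —, 355, —]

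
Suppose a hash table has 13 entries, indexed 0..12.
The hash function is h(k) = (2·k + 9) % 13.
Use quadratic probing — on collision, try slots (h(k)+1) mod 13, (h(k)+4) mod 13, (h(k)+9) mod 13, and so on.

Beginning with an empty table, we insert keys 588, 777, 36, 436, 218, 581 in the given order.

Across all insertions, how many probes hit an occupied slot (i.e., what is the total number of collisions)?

Insert 588: h=2, slot 2 empty -> index 2.
Insert 777: h=3, slot 3 empty -> index 3.
Insert 36: h=3, slot 3 occupied -> index 4.
Insert 436: h=10, slot 10 empty -> index 10.
Insert 218: h=3, slots 3,4 occupied -> index 7.
Insert 581: h=1, slot 1 empty -> index 1.
Table: [_, 581, 588, 777, 36, _, _, 218, _, _, 436, _, _]

3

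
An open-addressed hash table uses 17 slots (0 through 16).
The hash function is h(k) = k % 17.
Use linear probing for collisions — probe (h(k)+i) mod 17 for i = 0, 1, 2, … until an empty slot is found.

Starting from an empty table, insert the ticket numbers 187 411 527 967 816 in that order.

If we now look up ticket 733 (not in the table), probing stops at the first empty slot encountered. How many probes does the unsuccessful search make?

Insert 187: h=0, slot 0 empty → index 0.
Insert 411: h=3, slot 3 empty → index 3.
Insert 527: h=0, slot 0 occupied → index 1.
Insert 967: h=15, slot 15 empty → index 15.
Insert 816: h=0, slots 0,1 occupied → index 2.
Table: [187, 527, 816, 411, —, —, —, —, —, —, —, —, —, —, —, 967, —]
Lookup 733: h=2, probe 2,3,4 → slot 4 empty, not found.

3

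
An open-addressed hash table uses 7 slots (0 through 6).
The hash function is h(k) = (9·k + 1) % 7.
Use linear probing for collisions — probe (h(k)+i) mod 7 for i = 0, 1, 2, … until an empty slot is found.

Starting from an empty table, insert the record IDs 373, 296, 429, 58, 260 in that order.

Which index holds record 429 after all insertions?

Insert 373: h=5, slot 5 empty → index 5.
Insert 296: h=5, slot 5 occupied → index 6.
Insert 429: h=5, slots 5,6 occupied → index 0.
Insert 58: h=5, slots 5,6,0 occupied → index 1.
Insert 260: h=3, slot 3 empty → index 3.
Table: [429, 58, _, 260, _, 373, 296]

0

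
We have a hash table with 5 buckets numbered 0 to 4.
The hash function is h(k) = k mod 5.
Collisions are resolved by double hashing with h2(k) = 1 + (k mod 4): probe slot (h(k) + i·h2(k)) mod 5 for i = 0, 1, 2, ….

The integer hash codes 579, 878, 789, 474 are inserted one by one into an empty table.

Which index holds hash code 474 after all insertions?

2

579 hashes to 4; slot 4 is free => place at 4.
878 hashes to 3; slot 3 is free => place at 3.
789 hashes to 4, h2=2; 4 taken => place at 1.
474 hashes to 4, h2=3; 4 taken => place at 2.
Table: [—, 789, 474, 878, 579]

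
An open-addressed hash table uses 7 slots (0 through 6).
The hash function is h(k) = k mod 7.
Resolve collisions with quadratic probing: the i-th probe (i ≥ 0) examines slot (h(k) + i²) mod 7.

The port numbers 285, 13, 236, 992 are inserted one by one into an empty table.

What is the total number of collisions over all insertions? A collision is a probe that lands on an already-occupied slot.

5

285: h=5 → slot 5
13: h=6 → slot 6
236: h=5, probe 5,6,2 → slot 2
992: h=5, probe 5,6,2,0 → slot 0
Table: [992, _, 236, _, _, 285, 13]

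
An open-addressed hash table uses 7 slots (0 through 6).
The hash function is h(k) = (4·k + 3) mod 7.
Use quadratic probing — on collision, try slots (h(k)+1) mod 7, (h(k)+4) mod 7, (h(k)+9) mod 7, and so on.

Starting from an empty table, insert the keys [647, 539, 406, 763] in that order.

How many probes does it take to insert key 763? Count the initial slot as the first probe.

3

647 hashes to 1; slot 1 is free → place at 1.
539 hashes to 3; slot 3 is free → place at 3.
406 hashes to 3; 3 taken → place at 4.
763 hashes to 3; 3,4 taken → place at 0.
Table: [763, 647, ., 539, 406, ., .]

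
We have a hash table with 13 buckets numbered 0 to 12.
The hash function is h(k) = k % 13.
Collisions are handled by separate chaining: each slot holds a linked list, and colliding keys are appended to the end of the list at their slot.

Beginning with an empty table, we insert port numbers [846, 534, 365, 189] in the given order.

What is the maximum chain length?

Insert 846: h=1, bucket 1 empty -> new chain.
Insert 534: h=1, bucket 1 nonempty -> append to chain.
Insert 365: h=1, bucket 1 nonempty -> append to chain.
Insert 189: h=7, bucket 7 empty -> new chain.
Final buckets:
0: -
1: 846 -> 534 -> 365
2: -
3: -
4: -
5: -
6: -
7: 189
8: -
9: -
10: -
11: -
12: -

3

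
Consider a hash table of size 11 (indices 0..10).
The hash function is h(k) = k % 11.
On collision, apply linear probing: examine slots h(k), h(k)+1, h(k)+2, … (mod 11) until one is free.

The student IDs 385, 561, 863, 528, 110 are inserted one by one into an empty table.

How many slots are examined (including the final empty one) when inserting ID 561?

Insert 385: h=0, slot 0 empty => index 0.
Insert 561: h=0, slot 0 occupied => index 1.
Insert 863: h=5, slot 5 empty => index 5.
Insert 528: h=0, slots 0,1 occupied => index 2.
Insert 110: h=0, slots 0,1,2 occupied => index 3.
Table: [385, 561, 528, 110, _, 863, _, _, _, _, _]

2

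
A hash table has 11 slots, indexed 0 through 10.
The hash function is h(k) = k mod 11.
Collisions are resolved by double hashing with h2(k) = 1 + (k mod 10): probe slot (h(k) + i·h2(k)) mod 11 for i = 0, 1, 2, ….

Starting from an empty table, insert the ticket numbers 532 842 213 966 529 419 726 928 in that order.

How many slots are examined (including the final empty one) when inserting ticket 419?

2

Insert 532: h=4, slot 4 empty => index 4.
Insert 842: h=6, slot 6 empty => index 6.
Insert 213: h=4, h2=4, slot 4 occupied => index 8.
Insert 966: h=9, slot 9 empty => index 9.
Insert 529: h=1, slot 1 empty => index 1.
Insert 419: h=1, h2=10, slot 1 occupied => index 0.
Insert 726: h=0, h2=7, slot 0 occupied => index 7.
Insert 928: h=4, h2=9, slot 4 occupied => index 2.
Table: [419, 529, 928, -, 532, -, 842, 726, 213, 966, -]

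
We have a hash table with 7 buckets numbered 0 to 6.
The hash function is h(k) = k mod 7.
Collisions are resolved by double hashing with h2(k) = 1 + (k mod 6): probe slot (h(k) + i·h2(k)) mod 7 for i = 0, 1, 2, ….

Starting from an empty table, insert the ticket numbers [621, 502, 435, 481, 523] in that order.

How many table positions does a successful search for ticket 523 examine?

621 hashes to 5; slot 5 is free -> place at 5.
502 hashes to 5, h2=5; 5 taken -> place at 3.
435 hashes to 1; slot 1 is free -> place at 1.
481 hashes to 5, h2=2; 5 taken -> place at 0.
523 hashes to 5, h2=2; 5,0 taken -> place at 2.
Table: [481, 435, 523, 502, _, 621, _]
Lookup 523: h=5, h2=2, probe 5,0,2 → found at 2.

3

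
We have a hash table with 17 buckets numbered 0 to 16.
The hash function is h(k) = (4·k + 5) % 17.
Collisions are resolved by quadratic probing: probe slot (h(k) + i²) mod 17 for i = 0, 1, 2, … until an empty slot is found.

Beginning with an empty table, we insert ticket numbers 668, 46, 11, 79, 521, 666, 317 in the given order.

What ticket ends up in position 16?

79

Insert 668: h=8, slot 8 empty => index 8.
Insert 46: h=2, slot 2 empty => index 2.
Insert 11: h=15, slot 15 empty => index 15.
Insert 79: h=15, slot 15 occupied => index 16.
Insert 521: h=15, slots 15,16,2 occupied => index 7.
Insert 666: h=0, slot 0 empty => index 0.
Insert 317: h=15, slots 15,16,2,7 occupied => index 14.
Table: [666, -, 46, -, -, -, -, 521, 668, -, -, -, -, -, 317, 11, 79]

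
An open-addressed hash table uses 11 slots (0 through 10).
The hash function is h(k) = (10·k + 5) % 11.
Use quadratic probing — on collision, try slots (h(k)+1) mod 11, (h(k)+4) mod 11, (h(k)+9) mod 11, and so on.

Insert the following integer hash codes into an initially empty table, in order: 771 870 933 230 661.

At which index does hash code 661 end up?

8

771: h=4 -> slot 4
870: h=4, probe 4,5 -> slot 5
933: h=7 -> slot 7
230: h=6 -> slot 6
661: h=4, probe 4,5,8 -> slot 8
Table: [∅, ∅, ∅, ∅, 771, 870, 230, 933, 661, ∅, ∅]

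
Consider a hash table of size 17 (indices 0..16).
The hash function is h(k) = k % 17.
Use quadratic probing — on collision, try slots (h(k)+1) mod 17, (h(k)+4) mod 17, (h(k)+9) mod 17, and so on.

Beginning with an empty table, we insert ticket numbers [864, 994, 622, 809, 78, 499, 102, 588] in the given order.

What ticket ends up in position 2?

864: h=14 => slot 14
994: h=8 => slot 8
622: h=10 => slot 10
809: h=10, probe 10,11 => slot 11
78: h=10, probe 10,11,14,2 => slot 2
499: h=6 => slot 6
102: h=0 => slot 0
588: h=10, probe 10,11,14,2,9 => slot 9
Table: [102, ∅, 78, ∅, ∅, ∅, 499, ∅, 994, 588, 622, 809, ∅, ∅, 864, ∅, ∅]

78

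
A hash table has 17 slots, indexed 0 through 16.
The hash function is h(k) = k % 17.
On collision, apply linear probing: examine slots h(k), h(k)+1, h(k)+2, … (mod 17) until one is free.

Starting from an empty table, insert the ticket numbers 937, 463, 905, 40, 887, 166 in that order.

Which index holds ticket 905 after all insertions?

937: h=2 → slot 2
463: h=4 → slot 4
905: h=4, probe 4,5 → slot 5
40: h=6 → slot 6
887: h=3 → slot 3
166: h=13 → slot 13
Table: [-, -, 937, 887, 463, 905, 40, -, -, -, -, -, -, 166, -, -, -]

5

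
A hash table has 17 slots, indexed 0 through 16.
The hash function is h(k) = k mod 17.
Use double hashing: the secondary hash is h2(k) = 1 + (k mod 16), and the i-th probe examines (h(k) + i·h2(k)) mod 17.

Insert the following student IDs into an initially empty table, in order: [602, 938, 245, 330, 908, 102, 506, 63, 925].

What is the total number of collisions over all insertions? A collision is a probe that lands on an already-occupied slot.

602 hashes to 7; slot 7 is free → place at 7.
938 hashes to 3; slot 3 is free → place at 3.
245 hashes to 7, h2=6; 7 taken → place at 13.
330 hashes to 7, h2=11; 7 taken → place at 1.
908 hashes to 7, h2=13; 7,3 taken → place at 16.
102 hashes to 0; slot 0 is free → place at 0.
506 hashes to 13, h2=11; 13,7,1 taken → place at 12.
63 hashes to 12, h2=16; 12 taken → place at 11.
925 hashes to 7, h2=14; 7 taken → place at 4.
Table: [102, 330, —, 938, 925, —, —, 602, —, —, —, 63, 506, 245, —, —, 908]

9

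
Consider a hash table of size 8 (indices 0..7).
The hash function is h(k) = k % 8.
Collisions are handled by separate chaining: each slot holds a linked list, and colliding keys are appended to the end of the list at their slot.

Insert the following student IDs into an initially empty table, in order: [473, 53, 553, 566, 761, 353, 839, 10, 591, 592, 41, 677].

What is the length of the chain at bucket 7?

Insert 473: h=1, bucket 1 empty → new chain.
Insert 53: h=5, bucket 5 empty → new chain.
Insert 553: h=1, bucket 1 nonempty → append to chain.
Insert 566: h=6, bucket 6 empty → new chain.
Insert 761: h=1, bucket 1 nonempty → append to chain.
Insert 353: h=1, bucket 1 nonempty → append to chain.
Insert 839: h=7, bucket 7 empty → new chain.
Insert 10: h=2, bucket 2 empty → new chain.
Insert 591: h=7, bucket 7 nonempty → append to chain.
Insert 592: h=0, bucket 0 empty → new chain.
Insert 41: h=1, bucket 1 nonempty → append to chain.
Insert 677: h=5, bucket 5 nonempty → append to chain.
Final buckets:
0: 592
1: 473 -> 553 -> 761 -> 353 -> 41
2: 10
3: .
4: .
5: 53 -> 677
6: 566
7: 839 -> 591

2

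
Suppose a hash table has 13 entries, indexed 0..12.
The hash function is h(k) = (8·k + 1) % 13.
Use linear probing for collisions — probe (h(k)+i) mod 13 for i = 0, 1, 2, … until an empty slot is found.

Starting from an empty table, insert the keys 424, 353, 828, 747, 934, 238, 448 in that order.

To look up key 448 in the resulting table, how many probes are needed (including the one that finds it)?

3

Insert 424: h=0, slot 0 empty => index 0.
Insert 353: h=4, slot 4 empty => index 4.
Insert 828: h=8, slot 8 empty => index 8.
Insert 747: h=10, slot 10 empty => index 10.
Insert 934: h=11, slot 11 empty => index 11.
Insert 238: h=7, slot 7 empty => index 7.
Insert 448: h=10, slots 10,11 occupied => index 12.
Table: [424, _, _, _, 353, _, _, 238, 828, _, 747, 934, 448]
Lookup 448: h=10, probe 10,11,12 → found at 12.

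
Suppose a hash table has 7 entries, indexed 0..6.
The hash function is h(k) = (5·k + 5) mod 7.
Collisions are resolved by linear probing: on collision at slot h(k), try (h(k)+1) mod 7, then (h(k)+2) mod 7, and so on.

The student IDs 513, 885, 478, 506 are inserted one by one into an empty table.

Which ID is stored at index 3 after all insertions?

506

513: h=1 -> slot 1
885: h=6 -> slot 6
478: h=1, probe 1,2 -> slot 2
506: h=1, probe 1,2,3 -> slot 3
Table: [—, 513, 478, 506, —, —, 885]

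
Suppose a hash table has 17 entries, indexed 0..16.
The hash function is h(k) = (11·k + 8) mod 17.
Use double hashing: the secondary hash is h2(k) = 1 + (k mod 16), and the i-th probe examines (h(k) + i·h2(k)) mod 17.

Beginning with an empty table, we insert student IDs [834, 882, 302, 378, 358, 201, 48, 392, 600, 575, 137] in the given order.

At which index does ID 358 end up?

9

Insert 834: h=2, slot 2 empty → index 2.
Insert 882: h=3, slot 3 empty → index 3.
Insert 302: h=15, slot 15 empty → index 15.
Insert 378: h=1, slot 1 empty → index 1.
Insert 358: h=2, h2=7, slot 2 occupied → index 9.
Insert 201: h=9, h2=10, slots 9,2 occupied → index 12.
Insert 48: h=9, h2=1, slot 9 occupied → index 10.
Insert 392: h=2, h2=9, slot 2 occupied → index 11.
Insert 600: h=12, h2=9, slot 12 occupied → index 4.
Insert 575: h=9, h2=16, slot 9 occupied → index 8.
Insert 137: h=2, h2=10, slots 2,12 occupied → index 5.
Table: [_, 378, 834, 882, 600, 137, _, _, 575, 358, 48, 392, 201, _, _, 302, _]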